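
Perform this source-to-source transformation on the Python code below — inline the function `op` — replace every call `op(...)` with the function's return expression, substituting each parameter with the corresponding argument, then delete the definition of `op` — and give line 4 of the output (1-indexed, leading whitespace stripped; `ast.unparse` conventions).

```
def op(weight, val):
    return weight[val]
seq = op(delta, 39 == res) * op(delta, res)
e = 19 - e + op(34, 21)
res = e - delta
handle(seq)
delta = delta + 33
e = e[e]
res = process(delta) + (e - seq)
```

handle(seq)

Transformed code:
seq = delta[39 == res] * delta[res]
e = 19 - e + 34[21]
res = e - delta
handle(seq)
delta = delta + 33
e = e[e]
res = process(delta) + (e - seq)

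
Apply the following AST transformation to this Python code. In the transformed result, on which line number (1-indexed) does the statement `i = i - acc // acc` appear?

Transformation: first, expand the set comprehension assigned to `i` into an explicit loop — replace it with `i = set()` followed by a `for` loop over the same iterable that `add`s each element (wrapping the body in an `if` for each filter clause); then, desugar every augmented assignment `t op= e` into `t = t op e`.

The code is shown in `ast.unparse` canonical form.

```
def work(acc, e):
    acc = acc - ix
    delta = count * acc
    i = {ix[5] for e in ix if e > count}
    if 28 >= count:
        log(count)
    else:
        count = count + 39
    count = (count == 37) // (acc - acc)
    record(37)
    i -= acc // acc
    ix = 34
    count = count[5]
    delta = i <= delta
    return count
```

Transformed code:
def work(acc, e):
    acc = acc - ix
    delta = count * acc
    i = set()
    for e in ix:
        if e > count:
            i.add(ix[5])
    if 28 >= count:
        log(count)
    else:
        count = count + 39
    count = (count == 37) // (acc - acc)
    record(37)
    i = i - acc // acc
    ix = 34
    count = count[5]
    delta = i <= delta
    return count

14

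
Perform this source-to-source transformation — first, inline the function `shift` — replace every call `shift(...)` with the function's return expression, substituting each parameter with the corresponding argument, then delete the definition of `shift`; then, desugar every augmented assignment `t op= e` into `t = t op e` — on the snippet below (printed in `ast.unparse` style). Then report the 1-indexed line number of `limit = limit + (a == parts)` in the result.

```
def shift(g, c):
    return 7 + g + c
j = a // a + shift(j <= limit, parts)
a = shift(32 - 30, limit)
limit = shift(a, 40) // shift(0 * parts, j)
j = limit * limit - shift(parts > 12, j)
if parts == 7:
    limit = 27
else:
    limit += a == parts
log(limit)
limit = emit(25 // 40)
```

8

Transformed code:
j = a // a + (7 + (j <= limit) + parts)
a = 7 + (32 - 30) + limit
limit = (7 + a + 40) // (7 + 0 * parts + j)
j = limit * limit - (7 + (parts > 12) + j)
if parts == 7:
    limit = 27
else:
    limit = limit + (a == parts)
log(limit)
limit = emit(25 // 40)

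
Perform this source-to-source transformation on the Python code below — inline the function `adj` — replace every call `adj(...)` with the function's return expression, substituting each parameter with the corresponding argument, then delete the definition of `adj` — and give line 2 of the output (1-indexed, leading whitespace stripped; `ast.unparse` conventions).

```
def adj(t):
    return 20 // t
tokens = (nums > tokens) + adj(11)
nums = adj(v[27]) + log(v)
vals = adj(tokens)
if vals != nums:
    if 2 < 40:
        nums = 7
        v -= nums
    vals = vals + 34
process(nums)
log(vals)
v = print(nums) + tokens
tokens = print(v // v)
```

nums = 20 // v[27] + log(v)

Transformed code:
tokens = (nums > tokens) + 20 // 11
nums = 20 // v[27] + log(v)
vals = 20 // tokens
if vals != nums:
    if 2 < 40:
        nums = 7
        v -= nums
    vals = vals + 34
process(nums)
log(vals)
v = print(nums) + tokens
tokens = print(v // v)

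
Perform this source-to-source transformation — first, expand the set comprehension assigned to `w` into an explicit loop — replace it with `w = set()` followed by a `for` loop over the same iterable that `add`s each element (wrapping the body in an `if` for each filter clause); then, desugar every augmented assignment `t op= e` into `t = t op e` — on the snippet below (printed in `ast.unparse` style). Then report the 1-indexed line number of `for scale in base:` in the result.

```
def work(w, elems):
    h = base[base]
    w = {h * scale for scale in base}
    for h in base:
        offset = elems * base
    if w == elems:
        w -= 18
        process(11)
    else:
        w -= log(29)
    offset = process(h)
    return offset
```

Transformed code:
def work(w, elems):
    h = base[base]
    w = set()
    for scale in base:
        w.add(h * scale)
    for h in base:
        offset = elems * base
    if w == elems:
        w = w - 18
        process(11)
    else:
        w = w - log(29)
    offset = process(h)
    return offset

4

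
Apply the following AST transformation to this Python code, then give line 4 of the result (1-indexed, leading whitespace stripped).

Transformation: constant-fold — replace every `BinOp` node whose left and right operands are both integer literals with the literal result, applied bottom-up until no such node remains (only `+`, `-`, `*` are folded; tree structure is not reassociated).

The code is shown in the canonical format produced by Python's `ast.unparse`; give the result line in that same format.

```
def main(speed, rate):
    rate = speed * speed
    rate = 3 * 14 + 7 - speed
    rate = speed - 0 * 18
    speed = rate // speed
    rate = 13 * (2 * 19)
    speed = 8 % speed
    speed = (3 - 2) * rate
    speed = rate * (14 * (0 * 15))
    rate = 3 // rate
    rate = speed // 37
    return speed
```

Transformed code:
def main(speed, rate):
    rate = speed * speed
    rate = 49 - speed
    rate = speed - 0
    speed = rate // speed
    rate = 494
    speed = 8 % speed
    speed = 1 * rate
    speed = rate * 0
    rate = 3 // rate
    rate = speed // 37
    return speed

rate = speed - 0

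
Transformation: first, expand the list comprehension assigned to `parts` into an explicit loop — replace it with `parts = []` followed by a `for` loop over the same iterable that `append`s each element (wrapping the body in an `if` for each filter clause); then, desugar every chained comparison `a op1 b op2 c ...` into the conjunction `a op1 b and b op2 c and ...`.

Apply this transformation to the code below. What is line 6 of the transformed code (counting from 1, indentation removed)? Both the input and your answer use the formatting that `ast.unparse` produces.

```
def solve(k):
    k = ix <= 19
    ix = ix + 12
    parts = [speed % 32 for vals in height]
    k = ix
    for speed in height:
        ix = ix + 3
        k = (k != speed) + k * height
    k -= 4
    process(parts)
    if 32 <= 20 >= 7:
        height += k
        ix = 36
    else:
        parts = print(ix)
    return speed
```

parts.append(speed % 32)

Transformed code:
def solve(k):
    k = ix <= 19
    ix = ix + 12
    parts = []
    for vals in height:
        parts.append(speed % 32)
    k = ix
    for speed in height:
        ix = ix + 3
        k = (k != speed) + k * height
    k -= 4
    process(parts)
    if 32 <= 20 and 20 >= 7:
        height += k
        ix = 36
    else:
        parts = print(ix)
    return speed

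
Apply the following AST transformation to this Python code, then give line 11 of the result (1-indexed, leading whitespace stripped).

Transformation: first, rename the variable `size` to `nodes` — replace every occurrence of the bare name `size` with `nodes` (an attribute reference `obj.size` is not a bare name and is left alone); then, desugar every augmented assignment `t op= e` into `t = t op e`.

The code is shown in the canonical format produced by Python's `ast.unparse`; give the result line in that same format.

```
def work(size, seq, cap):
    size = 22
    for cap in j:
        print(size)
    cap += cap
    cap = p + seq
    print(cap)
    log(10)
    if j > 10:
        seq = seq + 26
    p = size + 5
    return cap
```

p = nodes + 5

Transformed code:
def work(nodes, seq, cap):
    nodes = 22
    for cap in j:
        print(nodes)
    cap = cap + cap
    cap = p + seq
    print(cap)
    log(10)
    if j > 10:
        seq = seq + 26
    p = nodes + 5
    return cap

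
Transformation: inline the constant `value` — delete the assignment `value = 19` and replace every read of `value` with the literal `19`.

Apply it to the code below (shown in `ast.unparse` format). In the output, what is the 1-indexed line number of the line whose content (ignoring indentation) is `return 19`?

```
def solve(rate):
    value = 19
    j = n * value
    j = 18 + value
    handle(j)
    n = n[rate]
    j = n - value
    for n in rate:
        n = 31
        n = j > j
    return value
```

10

Transformed code:
def solve(rate):
    j = n * 19
    j = 18 + 19
    handle(j)
    n = n[rate]
    j = n - 19
    for n in rate:
        n = 31
        n = j > j
    return 19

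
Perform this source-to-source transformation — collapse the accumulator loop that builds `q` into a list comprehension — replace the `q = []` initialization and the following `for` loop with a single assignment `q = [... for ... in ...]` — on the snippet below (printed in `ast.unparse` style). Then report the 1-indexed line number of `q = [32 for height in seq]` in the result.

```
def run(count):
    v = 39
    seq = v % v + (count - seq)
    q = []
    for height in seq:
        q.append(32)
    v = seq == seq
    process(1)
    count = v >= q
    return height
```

4

Transformed code:
def run(count):
    v = 39
    seq = v % v + (count - seq)
    q = [32 for height in seq]
    v = seq == seq
    process(1)
    count = v >= q
    return height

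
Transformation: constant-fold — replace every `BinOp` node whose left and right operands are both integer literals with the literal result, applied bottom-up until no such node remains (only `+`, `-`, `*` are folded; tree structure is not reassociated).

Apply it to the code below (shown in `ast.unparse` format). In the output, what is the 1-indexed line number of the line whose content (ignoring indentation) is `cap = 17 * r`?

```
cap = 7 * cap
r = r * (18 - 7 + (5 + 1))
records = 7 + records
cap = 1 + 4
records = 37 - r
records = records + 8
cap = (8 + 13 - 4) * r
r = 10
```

7

Transformed code:
cap = 7 * cap
r = r * 17
records = 7 + records
cap = 5
records = 37 - r
records = records + 8
cap = 17 * r
r = 10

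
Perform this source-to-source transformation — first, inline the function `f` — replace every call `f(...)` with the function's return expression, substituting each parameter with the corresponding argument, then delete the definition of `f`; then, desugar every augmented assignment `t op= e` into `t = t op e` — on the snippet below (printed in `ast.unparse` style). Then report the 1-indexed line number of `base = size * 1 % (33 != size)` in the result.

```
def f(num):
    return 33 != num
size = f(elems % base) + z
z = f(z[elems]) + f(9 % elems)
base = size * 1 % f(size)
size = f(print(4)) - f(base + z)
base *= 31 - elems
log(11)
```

Transformed code:
size = (33 != elems % base) + z
z = (33 != z[elems]) + (33 != 9 % elems)
base = size * 1 % (33 != size)
size = (33 != print(4)) - (33 != base + z)
base = base * (31 - elems)
log(11)

3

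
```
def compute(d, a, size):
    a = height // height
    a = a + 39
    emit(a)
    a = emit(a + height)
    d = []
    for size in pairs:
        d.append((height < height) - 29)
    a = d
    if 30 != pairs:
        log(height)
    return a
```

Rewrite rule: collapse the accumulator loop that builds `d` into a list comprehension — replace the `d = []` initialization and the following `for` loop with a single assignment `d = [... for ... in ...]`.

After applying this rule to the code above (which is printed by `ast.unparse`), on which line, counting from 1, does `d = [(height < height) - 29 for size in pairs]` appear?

6

Transformed code:
def compute(d, a, size):
    a = height // height
    a = a + 39
    emit(a)
    a = emit(a + height)
    d = [(height < height) - 29 for size in pairs]
    a = d
    if 30 != pairs:
        log(height)
    return a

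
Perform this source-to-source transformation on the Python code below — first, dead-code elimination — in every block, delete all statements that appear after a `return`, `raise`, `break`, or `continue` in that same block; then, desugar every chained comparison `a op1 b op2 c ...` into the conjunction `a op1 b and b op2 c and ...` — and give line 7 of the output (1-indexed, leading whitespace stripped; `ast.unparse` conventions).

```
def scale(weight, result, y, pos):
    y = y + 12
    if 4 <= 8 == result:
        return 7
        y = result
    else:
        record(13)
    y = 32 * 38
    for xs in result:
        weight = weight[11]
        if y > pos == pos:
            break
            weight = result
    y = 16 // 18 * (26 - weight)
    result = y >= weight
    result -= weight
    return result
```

Transformed code:
def scale(weight, result, y, pos):
    y = y + 12
    if 4 <= 8 and 8 == result:
        return 7
    else:
        record(13)
    y = 32 * 38
    for xs in result:
        weight = weight[11]
        if y > pos and pos == pos:
            break
    y = 16 // 18 * (26 - weight)
    result = y >= weight
    result -= weight
    return result

y = 32 * 38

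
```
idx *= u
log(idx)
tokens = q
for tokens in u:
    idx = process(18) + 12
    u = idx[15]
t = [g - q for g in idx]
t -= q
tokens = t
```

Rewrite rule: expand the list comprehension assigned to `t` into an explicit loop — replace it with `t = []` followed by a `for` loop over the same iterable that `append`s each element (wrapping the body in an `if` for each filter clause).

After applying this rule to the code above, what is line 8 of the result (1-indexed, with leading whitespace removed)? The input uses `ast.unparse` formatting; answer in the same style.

for g in idx:

Transformed code:
idx *= u
log(idx)
tokens = q
for tokens in u:
    idx = process(18) + 12
    u = idx[15]
t = []
for g in idx:
    t.append(g - q)
t -= q
tokens = t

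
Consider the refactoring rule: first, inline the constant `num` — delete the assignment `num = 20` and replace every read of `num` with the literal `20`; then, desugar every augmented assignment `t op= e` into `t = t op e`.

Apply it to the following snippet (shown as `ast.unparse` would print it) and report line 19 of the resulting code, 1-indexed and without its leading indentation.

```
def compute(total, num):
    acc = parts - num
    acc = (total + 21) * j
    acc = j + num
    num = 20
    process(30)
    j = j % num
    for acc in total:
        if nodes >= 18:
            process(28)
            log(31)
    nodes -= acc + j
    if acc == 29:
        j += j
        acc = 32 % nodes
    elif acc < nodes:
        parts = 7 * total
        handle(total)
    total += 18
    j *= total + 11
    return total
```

Transformed code:
def compute(total, num):
    acc = parts - 20
    acc = (total + 21) * j
    acc = j + 20
    process(30)
    j = j % 20
    for acc in total:
        if nodes >= 18:
            process(28)
            log(31)
    nodes = nodes - (acc + j)
    if acc == 29:
        j = j + j
        acc = 32 % nodes
    elif acc < nodes:
        parts = 7 * total
        handle(total)
    total = total + 18
    j = j * (total + 11)
    return total

j = j * (total + 11)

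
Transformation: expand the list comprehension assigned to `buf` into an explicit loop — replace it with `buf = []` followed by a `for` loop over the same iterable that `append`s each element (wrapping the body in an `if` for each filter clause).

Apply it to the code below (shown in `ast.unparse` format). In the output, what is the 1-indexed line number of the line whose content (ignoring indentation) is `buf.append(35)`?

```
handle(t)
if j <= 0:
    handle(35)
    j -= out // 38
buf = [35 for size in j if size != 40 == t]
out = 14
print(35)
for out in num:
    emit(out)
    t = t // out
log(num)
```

Transformed code:
handle(t)
if j <= 0:
    handle(35)
    j -= out // 38
buf = []
for size in j:
    if size != 40 == t:
        buf.append(35)
out = 14
print(35)
for out in num:
    emit(out)
    t = t // out
log(num)

8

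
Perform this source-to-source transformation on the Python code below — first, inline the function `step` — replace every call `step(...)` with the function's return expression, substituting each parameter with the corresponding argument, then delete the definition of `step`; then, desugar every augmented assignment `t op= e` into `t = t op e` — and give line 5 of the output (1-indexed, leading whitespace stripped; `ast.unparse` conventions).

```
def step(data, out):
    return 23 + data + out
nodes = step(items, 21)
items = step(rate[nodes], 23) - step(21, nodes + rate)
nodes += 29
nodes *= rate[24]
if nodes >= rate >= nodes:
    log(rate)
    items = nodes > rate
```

Transformed code:
nodes = 23 + items + 21
items = 23 + rate[nodes] + 23 - (23 + 21 + (nodes + rate))
nodes = nodes + 29
nodes = nodes * rate[24]
if nodes >= rate >= nodes:
    log(rate)
    items = nodes > rate

if nodes >= rate >= nodes:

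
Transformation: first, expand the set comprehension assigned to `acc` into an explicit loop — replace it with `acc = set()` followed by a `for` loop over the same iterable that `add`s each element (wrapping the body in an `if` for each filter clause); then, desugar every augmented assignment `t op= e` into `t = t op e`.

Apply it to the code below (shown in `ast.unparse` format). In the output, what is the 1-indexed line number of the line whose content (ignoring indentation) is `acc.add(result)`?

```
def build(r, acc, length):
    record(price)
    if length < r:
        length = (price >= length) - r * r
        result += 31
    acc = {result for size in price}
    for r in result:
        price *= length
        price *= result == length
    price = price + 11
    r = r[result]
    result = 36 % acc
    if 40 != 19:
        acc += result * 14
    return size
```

8

Transformed code:
def build(r, acc, length):
    record(price)
    if length < r:
        length = (price >= length) - r * r
        result = result + 31
    acc = set()
    for size in price:
        acc.add(result)
    for r in result:
        price = price * length
        price = price * (result == length)
    price = price + 11
    r = r[result]
    result = 36 % acc
    if 40 != 19:
        acc = acc + result * 14
    return size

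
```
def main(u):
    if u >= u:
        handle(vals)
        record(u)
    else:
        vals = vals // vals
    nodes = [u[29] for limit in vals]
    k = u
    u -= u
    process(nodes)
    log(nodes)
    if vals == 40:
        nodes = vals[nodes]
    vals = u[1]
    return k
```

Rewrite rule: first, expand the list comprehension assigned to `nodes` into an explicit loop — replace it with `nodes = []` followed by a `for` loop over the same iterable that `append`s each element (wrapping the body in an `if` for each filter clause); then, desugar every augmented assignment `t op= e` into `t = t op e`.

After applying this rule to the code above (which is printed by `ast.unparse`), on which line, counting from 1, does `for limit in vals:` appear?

Transformed code:
def main(u):
    if u >= u:
        handle(vals)
        record(u)
    else:
        vals = vals // vals
    nodes = []
    for limit in vals:
        nodes.append(u[29])
    k = u
    u = u - u
    process(nodes)
    log(nodes)
    if vals == 40:
        nodes = vals[nodes]
    vals = u[1]
    return k

8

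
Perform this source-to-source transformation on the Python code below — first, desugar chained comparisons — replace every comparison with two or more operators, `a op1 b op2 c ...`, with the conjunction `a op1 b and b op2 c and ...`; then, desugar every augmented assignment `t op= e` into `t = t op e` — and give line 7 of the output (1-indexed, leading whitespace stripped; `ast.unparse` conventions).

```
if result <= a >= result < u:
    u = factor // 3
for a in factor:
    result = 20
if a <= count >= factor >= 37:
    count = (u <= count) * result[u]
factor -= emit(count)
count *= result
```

Transformed code:
if result <= a and a >= result and (result < u):
    u = factor // 3
for a in factor:
    result = 20
if a <= count and count >= factor and (factor >= 37):
    count = (u <= count) * result[u]
factor = factor - emit(count)
count = count * result

factor = factor - emit(count)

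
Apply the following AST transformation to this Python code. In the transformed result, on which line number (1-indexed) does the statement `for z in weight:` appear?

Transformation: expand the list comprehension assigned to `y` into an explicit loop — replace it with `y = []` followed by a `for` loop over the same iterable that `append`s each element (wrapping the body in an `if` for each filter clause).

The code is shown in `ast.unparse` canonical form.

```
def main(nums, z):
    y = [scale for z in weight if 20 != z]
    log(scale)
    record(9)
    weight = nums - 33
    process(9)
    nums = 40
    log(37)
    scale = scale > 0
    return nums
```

Transformed code:
def main(nums, z):
    y = []
    for z in weight:
        if 20 != z:
            y.append(scale)
    log(scale)
    record(9)
    weight = nums - 33
    process(9)
    nums = 40
    log(37)
    scale = scale > 0
    return nums

3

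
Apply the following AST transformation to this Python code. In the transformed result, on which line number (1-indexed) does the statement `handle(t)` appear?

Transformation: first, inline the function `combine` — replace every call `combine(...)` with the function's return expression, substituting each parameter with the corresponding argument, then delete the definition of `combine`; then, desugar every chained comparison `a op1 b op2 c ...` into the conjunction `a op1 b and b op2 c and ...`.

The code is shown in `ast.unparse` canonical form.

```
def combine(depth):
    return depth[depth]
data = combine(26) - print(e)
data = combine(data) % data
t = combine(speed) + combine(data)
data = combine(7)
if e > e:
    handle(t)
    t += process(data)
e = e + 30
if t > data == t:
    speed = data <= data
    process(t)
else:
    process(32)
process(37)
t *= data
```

6

Transformed code:
data = 26[26] - print(e)
data = data[data] % data
t = speed[speed] + data[data]
data = 7[7]
if e > e:
    handle(t)
    t += process(data)
e = e + 30
if t > data and data == t:
    speed = data <= data
    process(t)
else:
    process(32)
process(37)
t *= data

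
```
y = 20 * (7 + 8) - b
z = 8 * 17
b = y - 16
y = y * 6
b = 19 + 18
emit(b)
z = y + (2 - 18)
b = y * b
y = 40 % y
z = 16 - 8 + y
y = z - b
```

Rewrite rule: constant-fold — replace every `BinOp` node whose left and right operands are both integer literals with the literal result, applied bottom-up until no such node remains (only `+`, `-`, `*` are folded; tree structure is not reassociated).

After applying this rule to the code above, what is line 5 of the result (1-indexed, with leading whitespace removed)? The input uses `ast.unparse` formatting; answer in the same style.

Transformed code:
y = 300 - b
z = 136
b = y - 16
y = y * 6
b = 37
emit(b)
z = y + -16
b = y * b
y = 40 % y
z = 8 + y
y = z - b

b = 37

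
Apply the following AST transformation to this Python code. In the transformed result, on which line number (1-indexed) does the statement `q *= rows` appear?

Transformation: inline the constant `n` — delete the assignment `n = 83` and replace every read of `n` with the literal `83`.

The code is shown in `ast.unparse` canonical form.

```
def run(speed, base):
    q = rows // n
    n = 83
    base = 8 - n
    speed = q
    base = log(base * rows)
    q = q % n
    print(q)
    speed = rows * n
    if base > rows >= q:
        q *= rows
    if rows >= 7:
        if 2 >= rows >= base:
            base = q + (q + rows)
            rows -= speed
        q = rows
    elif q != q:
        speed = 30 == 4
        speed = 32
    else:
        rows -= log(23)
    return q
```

10

Transformed code:
def run(speed, base):
    q = rows // 83
    base = 8 - 83
    speed = q
    base = log(base * rows)
    q = q % 83
    print(q)
    speed = rows * 83
    if base > rows >= q:
        q *= rows
    if rows >= 7:
        if 2 >= rows >= base:
            base = q + (q + rows)
            rows -= speed
        q = rows
    elif q != q:
        speed = 30 == 4
        speed = 32
    else:
        rows -= log(23)
    return q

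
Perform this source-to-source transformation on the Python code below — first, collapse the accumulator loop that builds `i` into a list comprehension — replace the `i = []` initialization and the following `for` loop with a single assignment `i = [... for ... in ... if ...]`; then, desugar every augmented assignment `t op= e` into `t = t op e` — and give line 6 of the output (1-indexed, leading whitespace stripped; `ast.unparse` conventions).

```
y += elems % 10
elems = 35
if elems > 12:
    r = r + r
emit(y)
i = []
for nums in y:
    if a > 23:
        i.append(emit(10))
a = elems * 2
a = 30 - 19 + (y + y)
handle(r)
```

i = [emit(10) for nums in y if a > 23]

Transformed code:
y = y + elems % 10
elems = 35
if elems > 12:
    r = r + r
emit(y)
i = [emit(10) for nums in y if a > 23]
a = elems * 2
a = 30 - 19 + (y + y)
handle(r)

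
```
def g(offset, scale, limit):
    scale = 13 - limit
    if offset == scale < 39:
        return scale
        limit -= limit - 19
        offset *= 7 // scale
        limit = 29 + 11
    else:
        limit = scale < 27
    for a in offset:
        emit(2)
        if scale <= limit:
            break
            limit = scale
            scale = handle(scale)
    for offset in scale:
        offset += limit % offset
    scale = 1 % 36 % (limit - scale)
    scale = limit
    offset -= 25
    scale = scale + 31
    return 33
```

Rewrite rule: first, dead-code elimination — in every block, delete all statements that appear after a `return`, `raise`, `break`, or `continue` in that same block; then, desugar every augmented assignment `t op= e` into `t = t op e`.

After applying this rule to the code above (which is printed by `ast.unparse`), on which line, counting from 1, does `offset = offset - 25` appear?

15

Transformed code:
def g(offset, scale, limit):
    scale = 13 - limit
    if offset == scale < 39:
        return scale
    else:
        limit = scale < 27
    for a in offset:
        emit(2)
        if scale <= limit:
            break
    for offset in scale:
        offset = offset + limit % offset
    scale = 1 % 36 % (limit - scale)
    scale = limit
    offset = offset - 25
    scale = scale + 31
    return 33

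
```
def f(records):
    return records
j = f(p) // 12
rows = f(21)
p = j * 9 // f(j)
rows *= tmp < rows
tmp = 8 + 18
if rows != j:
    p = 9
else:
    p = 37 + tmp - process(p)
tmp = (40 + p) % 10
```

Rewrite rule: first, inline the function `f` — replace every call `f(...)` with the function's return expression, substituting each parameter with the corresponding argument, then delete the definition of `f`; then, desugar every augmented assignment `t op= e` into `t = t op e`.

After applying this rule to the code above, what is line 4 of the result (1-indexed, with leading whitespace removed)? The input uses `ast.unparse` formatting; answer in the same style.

rows = rows * (tmp < rows)

Transformed code:
j = p // 12
rows = 21
p = j * 9 // j
rows = rows * (tmp < rows)
tmp = 8 + 18
if rows != j:
    p = 9
else:
    p = 37 + tmp - process(p)
tmp = (40 + p) % 10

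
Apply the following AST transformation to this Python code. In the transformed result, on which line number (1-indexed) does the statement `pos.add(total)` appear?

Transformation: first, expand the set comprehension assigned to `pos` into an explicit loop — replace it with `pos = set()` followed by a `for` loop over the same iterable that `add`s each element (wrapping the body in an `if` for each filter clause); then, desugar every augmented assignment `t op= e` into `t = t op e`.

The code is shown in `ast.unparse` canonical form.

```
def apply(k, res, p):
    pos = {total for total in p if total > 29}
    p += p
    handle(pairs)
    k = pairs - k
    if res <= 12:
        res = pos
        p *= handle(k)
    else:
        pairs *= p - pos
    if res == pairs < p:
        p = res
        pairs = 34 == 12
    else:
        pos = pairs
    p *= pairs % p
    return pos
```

Transformed code:
def apply(k, res, p):
    pos = set()
    for total in p:
        if total > 29:
            pos.add(total)
    p = p + p
    handle(pairs)
    k = pairs - k
    if res <= 12:
        res = pos
        p = p * handle(k)
    else:
        pairs = pairs * (p - pos)
    if res == pairs < p:
        p = res
        pairs = 34 == 12
    else:
        pos = pairs
    p = p * (pairs % p)
    return pos

5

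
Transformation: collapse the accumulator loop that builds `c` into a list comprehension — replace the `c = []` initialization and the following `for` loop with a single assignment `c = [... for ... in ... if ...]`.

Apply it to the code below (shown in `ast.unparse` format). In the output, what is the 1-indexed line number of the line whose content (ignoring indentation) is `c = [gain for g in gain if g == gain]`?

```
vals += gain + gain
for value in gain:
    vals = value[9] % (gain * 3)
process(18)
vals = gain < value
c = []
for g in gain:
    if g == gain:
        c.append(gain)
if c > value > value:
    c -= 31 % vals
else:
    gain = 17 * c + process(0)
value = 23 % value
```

6

Transformed code:
vals += gain + gain
for value in gain:
    vals = value[9] % (gain * 3)
process(18)
vals = gain < value
c = [gain for g in gain if g == gain]
if c > value > value:
    c -= 31 % vals
else:
    gain = 17 * c + process(0)
value = 23 % value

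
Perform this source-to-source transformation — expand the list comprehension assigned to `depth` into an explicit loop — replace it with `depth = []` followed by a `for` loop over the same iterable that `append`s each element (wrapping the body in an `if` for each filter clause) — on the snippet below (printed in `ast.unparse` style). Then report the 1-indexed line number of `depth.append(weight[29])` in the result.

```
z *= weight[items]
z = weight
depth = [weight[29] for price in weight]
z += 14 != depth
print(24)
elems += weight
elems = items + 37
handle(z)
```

Transformed code:
z *= weight[items]
z = weight
depth = []
for price in weight:
    depth.append(weight[29])
z += 14 != depth
print(24)
elems += weight
elems = items + 37
handle(z)

5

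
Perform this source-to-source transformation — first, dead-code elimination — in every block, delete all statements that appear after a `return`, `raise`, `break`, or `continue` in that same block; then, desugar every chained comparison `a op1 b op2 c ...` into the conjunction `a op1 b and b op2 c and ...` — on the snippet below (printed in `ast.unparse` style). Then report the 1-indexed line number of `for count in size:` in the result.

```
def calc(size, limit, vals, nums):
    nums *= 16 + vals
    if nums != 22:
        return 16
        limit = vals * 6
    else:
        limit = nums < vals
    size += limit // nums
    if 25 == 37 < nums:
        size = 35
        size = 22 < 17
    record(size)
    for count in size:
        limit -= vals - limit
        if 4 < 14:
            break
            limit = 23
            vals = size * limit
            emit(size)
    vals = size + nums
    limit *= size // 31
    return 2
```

Transformed code:
def calc(size, limit, vals, nums):
    nums *= 16 + vals
    if nums != 22:
        return 16
    else:
        limit = nums < vals
    size += limit // nums
    if 25 == 37 and 37 < nums:
        size = 35
        size = 22 < 17
    record(size)
    for count in size:
        limit -= vals - limit
        if 4 < 14:
            break
    vals = size + nums
    limit *= size // 31
    return 2

12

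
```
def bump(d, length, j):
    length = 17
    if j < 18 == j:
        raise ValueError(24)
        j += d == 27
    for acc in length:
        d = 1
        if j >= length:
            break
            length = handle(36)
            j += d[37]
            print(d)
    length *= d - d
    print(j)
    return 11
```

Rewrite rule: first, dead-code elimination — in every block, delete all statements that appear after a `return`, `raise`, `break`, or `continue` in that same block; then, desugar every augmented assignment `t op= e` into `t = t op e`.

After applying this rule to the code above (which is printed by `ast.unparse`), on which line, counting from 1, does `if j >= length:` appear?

Transformed code:
def bump(d, length, j):
    length = 17
    if j < 18 == j:
        raise ValueError(24)
    for acc in length:
        d = 1
        if j >= length:
            break
    length = length * (d - d)
    print(j)
    return 11

7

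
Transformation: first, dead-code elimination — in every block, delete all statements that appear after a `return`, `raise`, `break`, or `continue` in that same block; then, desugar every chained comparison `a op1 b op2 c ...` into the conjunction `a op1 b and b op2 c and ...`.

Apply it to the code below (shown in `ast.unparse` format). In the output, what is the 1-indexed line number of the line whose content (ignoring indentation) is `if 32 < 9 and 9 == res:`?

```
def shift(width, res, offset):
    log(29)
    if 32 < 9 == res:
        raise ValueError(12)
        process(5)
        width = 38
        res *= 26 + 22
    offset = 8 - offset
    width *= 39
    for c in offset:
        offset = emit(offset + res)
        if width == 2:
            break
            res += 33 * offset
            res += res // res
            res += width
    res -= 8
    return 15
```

3

Transformed code:
def shift(width, res, offset):
    log(29)
    if 32 < 9 and 9 == res:
        raise ValueError(12)
    offset = 8 - offset
    width *= 39
    for c in offset:
        offset = emit(offset + res)
        if width == 2:
            break
    res -= 8
    return 15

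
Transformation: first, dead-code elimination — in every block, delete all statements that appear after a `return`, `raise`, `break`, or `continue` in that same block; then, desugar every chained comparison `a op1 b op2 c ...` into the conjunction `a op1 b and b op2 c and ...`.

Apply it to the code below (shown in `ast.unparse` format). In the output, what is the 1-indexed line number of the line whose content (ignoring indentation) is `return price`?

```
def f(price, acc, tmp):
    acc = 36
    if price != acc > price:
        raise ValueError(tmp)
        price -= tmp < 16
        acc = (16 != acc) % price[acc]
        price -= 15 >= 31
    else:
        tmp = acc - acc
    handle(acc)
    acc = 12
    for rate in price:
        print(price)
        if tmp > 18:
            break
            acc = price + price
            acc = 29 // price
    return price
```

Transformed code:
def f(price, acc, tmp):
    acc = 36
    if price != acc and acc > price:
        raise ValueError(tmp)
    else:
        tmp = acc - acc
    handle(acc)
    acc = 12
    for rate in price:
        print(price)
        if tmp > 18:
            break
    return price

13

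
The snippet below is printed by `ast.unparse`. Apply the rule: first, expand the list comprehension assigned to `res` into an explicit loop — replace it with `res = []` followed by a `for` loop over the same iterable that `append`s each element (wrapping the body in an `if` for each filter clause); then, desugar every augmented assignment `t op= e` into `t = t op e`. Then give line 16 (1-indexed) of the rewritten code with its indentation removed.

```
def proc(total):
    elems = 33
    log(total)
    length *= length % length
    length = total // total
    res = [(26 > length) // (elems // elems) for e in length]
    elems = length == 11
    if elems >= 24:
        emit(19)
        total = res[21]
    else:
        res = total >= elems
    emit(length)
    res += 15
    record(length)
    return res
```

Transformed code:
def proc(total):
    elems = 33
    log(total)
    length = length * (length % length)
    length = total // total
    res = []
    for e in length:
        res.append((26 > length) // (elems // elems))
    elems = length == 11
    if elems >= 24:
        emit(19)
        total = res[21]
    else:
        res = total >= elems
    emit(length)
    res = res + 15
    record(length)
    return res

res = res + 15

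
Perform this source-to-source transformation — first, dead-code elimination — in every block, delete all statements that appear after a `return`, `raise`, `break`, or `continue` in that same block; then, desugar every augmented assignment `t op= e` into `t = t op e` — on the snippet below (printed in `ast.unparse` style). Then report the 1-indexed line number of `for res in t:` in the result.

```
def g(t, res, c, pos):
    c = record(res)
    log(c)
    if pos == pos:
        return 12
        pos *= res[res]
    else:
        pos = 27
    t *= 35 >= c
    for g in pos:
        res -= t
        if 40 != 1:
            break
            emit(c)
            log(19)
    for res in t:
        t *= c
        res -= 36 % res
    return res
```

Transformed code:
def g(t, res, c, pos):
    c = record(res)
    log(c)
    if pos == pos:
        return 12
    else:
        pos = 27
    t = t * (35 >= c)
    for g in pos:
        res = res - t
        if 40 != 1:
            break
    for res in t:
        t = t * c
        res = res - 36 % res
    return res

13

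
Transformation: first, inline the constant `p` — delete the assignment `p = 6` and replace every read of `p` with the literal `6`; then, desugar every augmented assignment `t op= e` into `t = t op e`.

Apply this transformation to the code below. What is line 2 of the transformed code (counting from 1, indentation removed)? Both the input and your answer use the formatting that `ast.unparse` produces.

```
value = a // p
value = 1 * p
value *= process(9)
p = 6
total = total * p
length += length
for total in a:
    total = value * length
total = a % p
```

value = 1 * 6

Transformed code:
value = a // 6
value = 1 * 6
value = value * process(9)
total = total * 6
length = length + length
for total in a:
    total = value * length
total = a % 6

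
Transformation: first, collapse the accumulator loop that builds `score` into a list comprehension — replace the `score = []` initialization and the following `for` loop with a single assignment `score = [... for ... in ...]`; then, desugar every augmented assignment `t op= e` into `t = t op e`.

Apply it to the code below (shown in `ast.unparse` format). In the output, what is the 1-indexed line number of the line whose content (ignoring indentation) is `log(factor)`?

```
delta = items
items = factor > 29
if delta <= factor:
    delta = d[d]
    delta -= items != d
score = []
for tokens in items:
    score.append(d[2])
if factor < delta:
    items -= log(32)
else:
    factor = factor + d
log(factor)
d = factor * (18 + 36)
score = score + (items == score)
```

Transformed code:
delta = items
items = factor > 29
if delta <= factor:
    delta = d[d]
    delta = delta - (items != d)
score = [d[2] for tokens in items]
if factor < delta:
    items = items - log(32)
else:
    factor = factor + d
log(factor)
d = factor * (18 + 36)
score = score + (items == score)

11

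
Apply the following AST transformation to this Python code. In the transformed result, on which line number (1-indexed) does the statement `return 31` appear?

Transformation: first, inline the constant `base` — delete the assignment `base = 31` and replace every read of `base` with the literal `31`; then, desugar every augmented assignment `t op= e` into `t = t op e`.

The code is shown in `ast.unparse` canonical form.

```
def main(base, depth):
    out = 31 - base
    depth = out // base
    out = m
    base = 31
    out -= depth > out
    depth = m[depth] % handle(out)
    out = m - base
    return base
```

8

Transformed code:
def main(base, depth):
    out = 31 - 31
    depth = out // 31
    out = m
    out = out - (depth > out)
    depth = m[depth] % handle(out)
    out = m - 31
    return 31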